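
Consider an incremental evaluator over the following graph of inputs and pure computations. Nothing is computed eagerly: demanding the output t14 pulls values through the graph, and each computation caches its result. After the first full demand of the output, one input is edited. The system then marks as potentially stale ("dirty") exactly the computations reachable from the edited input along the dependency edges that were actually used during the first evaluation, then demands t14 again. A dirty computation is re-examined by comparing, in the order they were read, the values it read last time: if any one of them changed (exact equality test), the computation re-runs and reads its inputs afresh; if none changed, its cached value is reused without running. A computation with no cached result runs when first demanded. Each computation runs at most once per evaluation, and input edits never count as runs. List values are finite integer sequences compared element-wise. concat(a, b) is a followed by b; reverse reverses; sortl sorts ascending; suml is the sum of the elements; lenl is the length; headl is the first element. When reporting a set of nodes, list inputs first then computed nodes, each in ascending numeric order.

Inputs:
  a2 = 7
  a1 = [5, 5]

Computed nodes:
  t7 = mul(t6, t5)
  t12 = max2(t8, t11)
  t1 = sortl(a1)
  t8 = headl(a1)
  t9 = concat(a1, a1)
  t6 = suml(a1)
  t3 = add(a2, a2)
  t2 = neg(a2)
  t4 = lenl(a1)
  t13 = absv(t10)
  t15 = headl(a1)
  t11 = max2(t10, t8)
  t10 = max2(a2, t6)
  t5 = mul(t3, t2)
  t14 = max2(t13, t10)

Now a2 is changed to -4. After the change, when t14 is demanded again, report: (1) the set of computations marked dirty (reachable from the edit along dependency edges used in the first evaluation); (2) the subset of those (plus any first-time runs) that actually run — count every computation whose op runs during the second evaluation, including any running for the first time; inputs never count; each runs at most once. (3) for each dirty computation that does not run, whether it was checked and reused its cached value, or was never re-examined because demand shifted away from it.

Dirty set: t10, t13, t14.
Run set: t10 (1 run).
Re-examined without running (cache reused): t13, t14.
The important point: t10 recomputes to an identical value, and the output ends up unchanged.

Initial pass — values computed on the first demand:
  t6 = suml([5, 5]) = 10
  t10 = max2(7, 10) = 10
  t13 = absv(10) = 10
  t14 = max2(10, 10) = 10

Second demand — change propagation:
  t10: re-runs because a2 7->-4; new result 10 (unchanged).
  t13: re-examined; everything it read last time is the same (t10 unchanged) — cache 10 kept, no run.
  t14: re-examined; everything it read last time is the same (t13 unchanged, t10 unchanged) — cache 10 kept, no run.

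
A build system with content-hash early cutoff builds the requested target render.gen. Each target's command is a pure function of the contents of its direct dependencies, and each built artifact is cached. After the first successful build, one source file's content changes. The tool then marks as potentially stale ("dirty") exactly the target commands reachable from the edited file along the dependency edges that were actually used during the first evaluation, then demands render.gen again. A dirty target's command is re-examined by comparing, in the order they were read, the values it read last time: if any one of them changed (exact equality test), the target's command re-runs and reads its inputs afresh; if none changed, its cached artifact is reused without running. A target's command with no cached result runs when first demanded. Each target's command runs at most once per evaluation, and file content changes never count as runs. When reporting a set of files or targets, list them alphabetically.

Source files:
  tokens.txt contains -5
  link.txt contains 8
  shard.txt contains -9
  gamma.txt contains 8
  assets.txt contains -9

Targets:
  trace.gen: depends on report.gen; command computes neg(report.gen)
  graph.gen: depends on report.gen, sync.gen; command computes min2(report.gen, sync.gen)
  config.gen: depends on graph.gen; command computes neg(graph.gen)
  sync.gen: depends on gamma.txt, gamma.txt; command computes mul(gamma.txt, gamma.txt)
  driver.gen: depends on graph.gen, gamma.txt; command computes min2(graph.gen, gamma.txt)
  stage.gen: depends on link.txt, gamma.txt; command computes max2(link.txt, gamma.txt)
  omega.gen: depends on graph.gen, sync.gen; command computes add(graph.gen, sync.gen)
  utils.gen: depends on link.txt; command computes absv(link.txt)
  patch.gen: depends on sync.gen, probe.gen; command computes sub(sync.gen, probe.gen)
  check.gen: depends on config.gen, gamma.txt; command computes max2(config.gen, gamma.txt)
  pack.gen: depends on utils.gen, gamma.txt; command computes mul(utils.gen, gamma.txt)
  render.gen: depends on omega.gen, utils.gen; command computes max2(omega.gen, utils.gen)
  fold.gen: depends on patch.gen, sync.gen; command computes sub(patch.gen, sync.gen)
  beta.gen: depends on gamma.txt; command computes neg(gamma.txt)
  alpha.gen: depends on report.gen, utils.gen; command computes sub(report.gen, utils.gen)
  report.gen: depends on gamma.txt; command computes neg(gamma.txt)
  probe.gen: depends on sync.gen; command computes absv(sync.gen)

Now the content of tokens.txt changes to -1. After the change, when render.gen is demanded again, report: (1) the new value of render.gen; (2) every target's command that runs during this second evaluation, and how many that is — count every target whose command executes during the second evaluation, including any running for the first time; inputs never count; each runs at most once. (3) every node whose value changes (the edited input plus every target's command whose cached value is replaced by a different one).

New value of render.gen: 56.
Target commands that run: none — 0 in total.
Values that change: tokens.txt.
Key observation: tokens.txt is never demanded by the output, so the edit triggers no recomputation at all.

First evaluation (everything demanded from the output):
  report.gen = neg(8) = -8
  sync.gen = mul(8, 8) = 64
  graph.gen = min2(-8, 64) = -8
  omega.gen = add(-8, 64) = 56
  utils.gen = absv(8) = 8
  render.gen = max2(56, 8) = 56

Propagation after the edit:
  tokens.txt feeds no computation that the output demands — nothing is marked dirty and nothing runs.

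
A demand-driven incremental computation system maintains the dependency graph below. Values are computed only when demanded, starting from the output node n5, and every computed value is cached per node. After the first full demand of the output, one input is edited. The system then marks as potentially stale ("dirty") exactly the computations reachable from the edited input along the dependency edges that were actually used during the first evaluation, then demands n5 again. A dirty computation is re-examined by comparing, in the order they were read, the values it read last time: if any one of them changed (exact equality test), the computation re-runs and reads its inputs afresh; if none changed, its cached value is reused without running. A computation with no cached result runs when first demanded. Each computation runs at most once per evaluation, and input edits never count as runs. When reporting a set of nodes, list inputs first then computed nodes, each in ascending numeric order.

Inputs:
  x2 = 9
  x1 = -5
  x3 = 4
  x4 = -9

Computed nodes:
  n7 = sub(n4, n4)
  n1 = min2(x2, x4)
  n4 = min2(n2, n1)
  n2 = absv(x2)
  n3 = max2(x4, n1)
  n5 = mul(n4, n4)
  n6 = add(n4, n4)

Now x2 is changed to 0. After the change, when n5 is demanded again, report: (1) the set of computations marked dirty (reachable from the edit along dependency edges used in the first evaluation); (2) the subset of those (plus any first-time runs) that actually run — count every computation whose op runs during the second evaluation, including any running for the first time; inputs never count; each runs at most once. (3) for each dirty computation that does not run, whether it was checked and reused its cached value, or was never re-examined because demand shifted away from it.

First evaluation (everything demanded from the output):
  n1 = min2(9, -9) = -9
  n2 = absv(9) = 9
  n4 = min2(9, -9) = -9
  n5 = mul(-9, -9) = 81

Propagation after the edit:
  n1: runs — x2 9->0; result -9 (same value as before).
  n2: runs — x2 9->0; result 0.
  n4: runs — n2 9->0; result -9 (same value as before).
  n5: checked — values it read are unchanged (n4 unchanged, n4 unchanged); reused cached 81 without running.

Key observation: the cutoff stops propagation at n5 — its inputs' values are unchanged, so it reuses its cache.

Marked dirty: n1, n2, n4, n5.
Computations that run: n1, n2, n4 — 3 in total.
Checked but reused from cache: n5.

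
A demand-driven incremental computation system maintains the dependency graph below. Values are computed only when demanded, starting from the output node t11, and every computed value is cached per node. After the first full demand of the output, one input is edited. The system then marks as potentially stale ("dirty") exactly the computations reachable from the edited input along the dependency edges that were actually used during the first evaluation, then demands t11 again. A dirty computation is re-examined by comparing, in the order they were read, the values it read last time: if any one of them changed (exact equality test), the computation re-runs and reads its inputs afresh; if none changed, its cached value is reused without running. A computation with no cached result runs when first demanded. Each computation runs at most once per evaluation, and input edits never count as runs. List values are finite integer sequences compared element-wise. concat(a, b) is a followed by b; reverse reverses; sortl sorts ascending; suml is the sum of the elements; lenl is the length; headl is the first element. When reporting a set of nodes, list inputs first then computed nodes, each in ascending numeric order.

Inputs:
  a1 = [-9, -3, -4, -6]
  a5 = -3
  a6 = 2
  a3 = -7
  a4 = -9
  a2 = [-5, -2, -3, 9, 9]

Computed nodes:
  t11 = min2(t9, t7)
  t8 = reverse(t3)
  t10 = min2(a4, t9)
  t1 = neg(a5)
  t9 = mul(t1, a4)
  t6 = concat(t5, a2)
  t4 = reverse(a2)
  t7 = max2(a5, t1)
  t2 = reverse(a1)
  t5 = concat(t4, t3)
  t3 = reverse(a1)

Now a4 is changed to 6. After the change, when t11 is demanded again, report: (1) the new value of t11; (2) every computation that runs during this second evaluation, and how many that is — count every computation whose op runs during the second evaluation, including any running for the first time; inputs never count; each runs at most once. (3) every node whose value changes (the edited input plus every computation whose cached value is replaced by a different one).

New value of t11: 3.
Computations that run: t9, t11 — 2 in total.
Values that change: a4, t9, t11.

First evaluation (everything demanded from the output):
  t1 = neg(-3) = 3
  t7 = max2(-3, 3) = 3
  t9 = mul(3, -9) = -27
  t11 = min2(-27, 3) = -27

Propagation after the edit:
  t9: runs — a4 -9->6; result 18.
  t11: runs — t9 -27->18; result 3.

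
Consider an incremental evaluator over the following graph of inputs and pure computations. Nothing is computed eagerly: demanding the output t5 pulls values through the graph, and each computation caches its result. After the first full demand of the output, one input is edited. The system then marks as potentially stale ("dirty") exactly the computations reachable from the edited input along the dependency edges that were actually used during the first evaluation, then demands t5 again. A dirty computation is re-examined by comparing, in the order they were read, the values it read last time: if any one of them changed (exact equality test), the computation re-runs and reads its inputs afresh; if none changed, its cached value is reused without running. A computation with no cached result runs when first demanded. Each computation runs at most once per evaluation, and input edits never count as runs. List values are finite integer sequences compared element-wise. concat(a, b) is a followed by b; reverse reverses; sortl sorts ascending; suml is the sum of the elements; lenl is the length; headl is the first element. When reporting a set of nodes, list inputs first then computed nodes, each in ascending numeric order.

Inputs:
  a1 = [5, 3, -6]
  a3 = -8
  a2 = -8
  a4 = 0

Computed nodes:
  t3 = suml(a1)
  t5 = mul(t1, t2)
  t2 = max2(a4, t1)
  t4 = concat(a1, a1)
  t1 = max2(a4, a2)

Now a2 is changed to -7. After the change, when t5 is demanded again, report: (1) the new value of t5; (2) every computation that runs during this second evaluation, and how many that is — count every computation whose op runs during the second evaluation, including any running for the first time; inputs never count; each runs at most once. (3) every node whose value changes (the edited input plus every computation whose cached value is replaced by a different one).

t5 now evaluates to 0.
Run set: t1 (1 run).
Changed values: a2.
The important point: t1 recomputes to an identical value, and the output ends up unchanged.

Initial pass — values computed on the first demand:
  t1 = max2(0, -8) = 0
  t2 = max2(0, 0) = 0
  t5 = mul(0, 0) = 0

Second demand — change propagation:
  t1: re-runs because a2 -8->-7; new result 0 (unchanged).
  t2: re-examined; everything it read last time is the same (a4 unchanged, t1 unchanged) — cache 0 kept, no run.
  t5: re-examined; everything it read last time is the same (t1 unchanged, t2 unchanged) — cache 0 kept, no run.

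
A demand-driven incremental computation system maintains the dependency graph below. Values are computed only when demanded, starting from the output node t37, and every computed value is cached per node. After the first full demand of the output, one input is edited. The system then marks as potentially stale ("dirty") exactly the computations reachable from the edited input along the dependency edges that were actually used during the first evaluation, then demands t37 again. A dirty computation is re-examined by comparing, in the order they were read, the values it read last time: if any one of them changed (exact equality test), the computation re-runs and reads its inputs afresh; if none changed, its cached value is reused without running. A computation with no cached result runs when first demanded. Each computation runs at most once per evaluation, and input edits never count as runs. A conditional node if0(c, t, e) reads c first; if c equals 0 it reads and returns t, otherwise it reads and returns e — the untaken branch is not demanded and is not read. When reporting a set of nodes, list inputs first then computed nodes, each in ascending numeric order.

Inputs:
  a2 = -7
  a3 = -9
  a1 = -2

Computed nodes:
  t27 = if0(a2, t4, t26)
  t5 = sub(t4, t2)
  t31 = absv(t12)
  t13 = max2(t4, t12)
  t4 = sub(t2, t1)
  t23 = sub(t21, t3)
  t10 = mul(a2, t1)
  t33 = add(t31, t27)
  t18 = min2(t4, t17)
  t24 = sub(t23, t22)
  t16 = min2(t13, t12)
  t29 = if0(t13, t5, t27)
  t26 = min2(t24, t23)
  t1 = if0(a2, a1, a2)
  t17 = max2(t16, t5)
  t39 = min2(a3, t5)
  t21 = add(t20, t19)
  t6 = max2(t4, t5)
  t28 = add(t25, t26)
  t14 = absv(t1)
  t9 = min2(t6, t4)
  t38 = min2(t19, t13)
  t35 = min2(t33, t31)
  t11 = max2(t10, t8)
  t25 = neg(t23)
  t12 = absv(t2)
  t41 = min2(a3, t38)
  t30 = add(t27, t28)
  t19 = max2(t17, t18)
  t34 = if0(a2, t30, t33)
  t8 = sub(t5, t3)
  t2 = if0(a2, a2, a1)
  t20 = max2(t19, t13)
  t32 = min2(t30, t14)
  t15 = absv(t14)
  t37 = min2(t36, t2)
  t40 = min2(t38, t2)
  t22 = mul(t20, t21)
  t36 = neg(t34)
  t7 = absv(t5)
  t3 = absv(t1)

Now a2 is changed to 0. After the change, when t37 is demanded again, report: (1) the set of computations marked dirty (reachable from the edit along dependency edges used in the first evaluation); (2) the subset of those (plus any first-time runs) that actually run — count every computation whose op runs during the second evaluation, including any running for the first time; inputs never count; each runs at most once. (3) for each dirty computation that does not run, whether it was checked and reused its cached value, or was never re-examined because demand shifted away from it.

First evaluation (everything demanded from the output):
  t1 = if0(a2=-7 -> else branch a2) = -7
  t2 = if0(a2=-7 -> else branch a1) = -2
  t3 = absv(-7) = 7
  t4 = sub(-2, -7) = 5
  t5 = sub(5, -2) = 7
  t12 = absv(-2) = 2
  t13 = max2(5, 2) = 5
  t16 = min2(5, 2) = 2
  t17 = max2(2, 7) = 7
  t18 = min2(5, 7) = 5
  t19 = max2(7, 5) = 7
  t20 = max2(7, 5) = 7
  t21 = add(7, 7) = 14
  t22 = mul(7, 14) = 98
  t23 = sub(14, 7) = 7
  t24 = sub(7, 98) = -91
  t26 = min2(-91, 7) = -91
  t27 = if0(a2=-7 -> else branch t26) = -91
  t31 = absv(2) = 2
  t33 = add(2, -91) = -89
  t34 = if0(a2=-7 -> else branch t33) = -89
  t36 = neg(-89) = 89
  t37 = min2(89, -2) = -2

Propagation after the edit:
  t1: runs — a2 -7->0; a2 -7->0; result -2.
  t2: runs — a2 -7->0; result 0.
  t3: runs — t1 -7->-2; result 2.
  t4: runs — t2 -2->0; t1 -7->-2; result 2.
  t5: runs — t4 5->2; t2 -2->0; result 2.
  t12: runs — t2 -2->0; result 0.
  t13: runs — t4 5->2; t12 2->0; result 2.
  t16: runs — t13 5->2; t12 2->0; result 0.
  t17: runs — t16 2->0; t5 7->2; result 2.
  t18: runs — t4 5->2; t17 7->2; result 2.
  t19: runs — t17 7->2; t18 5->2; result 2.
  t20: runs — t19 7->2; t13 5->2; result 2.
  t21: runs — t20 7->2; t19 7->2; result 4.
  t22: runs — t20 7->2; t21 14->4; result 8.
  t23: runs — t21 14->4; t3 7->2; result 2.
  t24: runs — t23 7->2; t22 98->8; result -6.
  t25: demanded for the first time — runs, produces -2.
  t26: runs — t24 -91->-6; t23 7->2; result -6.
  t27: runs — a2 -7->0; t26 -91->-6; result 2.
  t28: demanded for the first time — runs, produces -8.
  t30: demanded for the first time — runs, produces -6.
  t31: marked dirty but never re-examined — demand shifted away from it.
  t33: marked dirty but never re-examined — demand shifted away from it.
  t34: runs — a2 -7->0; result -6.
  t36: runs — t34 -89->-6; result 6.
  t37: runs — t36 89->6; t2 -2->0; result 0.

Key observation: a condition flipped, so demand moved to the other branch — t31, t33 are never re-examined.

Marked dirty: t1, t2, t3, t4, t5, t12, t13, t16, t17, t18, t19, t20, t21, t22, t23, t24, t26, t27, t31, t33, t34, t36, t37.
Computations that run: t1, t2, t3, t4, t5, t12, t13, t16, t17, t18, t19, t20, t21, t22, t23, t24, t25, t26, t27, t28, t30, t34, t36, t37 — 24 in total.
Never re-examined (demand shifted away): t31, t33.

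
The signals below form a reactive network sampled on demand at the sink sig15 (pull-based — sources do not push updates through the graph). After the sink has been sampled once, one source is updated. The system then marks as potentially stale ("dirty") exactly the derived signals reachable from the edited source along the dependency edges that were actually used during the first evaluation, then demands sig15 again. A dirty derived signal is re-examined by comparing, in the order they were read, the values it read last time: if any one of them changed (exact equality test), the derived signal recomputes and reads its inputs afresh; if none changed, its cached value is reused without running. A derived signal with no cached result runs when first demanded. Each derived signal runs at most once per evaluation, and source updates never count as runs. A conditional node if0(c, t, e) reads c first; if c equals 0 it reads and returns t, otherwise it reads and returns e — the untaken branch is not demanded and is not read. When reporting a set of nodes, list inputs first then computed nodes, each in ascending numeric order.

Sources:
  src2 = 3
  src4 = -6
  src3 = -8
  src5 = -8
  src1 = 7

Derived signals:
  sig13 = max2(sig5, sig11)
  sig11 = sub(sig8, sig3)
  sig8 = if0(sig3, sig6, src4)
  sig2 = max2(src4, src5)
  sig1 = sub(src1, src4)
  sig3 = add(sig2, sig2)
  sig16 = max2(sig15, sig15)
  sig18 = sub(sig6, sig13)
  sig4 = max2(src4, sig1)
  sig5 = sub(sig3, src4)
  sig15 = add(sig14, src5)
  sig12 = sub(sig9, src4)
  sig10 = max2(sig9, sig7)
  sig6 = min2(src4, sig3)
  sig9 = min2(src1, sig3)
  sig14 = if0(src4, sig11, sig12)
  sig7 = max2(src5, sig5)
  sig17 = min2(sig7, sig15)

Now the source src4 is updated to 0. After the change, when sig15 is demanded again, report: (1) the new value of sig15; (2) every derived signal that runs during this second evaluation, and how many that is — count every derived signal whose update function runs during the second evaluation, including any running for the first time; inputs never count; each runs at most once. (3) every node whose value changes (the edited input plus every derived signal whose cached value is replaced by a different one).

Initial pass — values computed on the first demand:
  sig2 = max2(-6, -8) = -6
  sig3 = add(-6, -6) = -12
  sig9 = min2(7, -12) = -12
  sig12 = sub(-12, -6) = -6
  sig14 = if0(src4=-6 -> else branch sig12) = -6
  sig15 = add(-6, -8) = -14

Second demand — change propagation:
  sig2: re-runs because src4 -6->0; new result 0.
  sig3: re-runs because sig2 -6->0; sig2 -6->0; new result 0.
  sig6: newly demanded (no cache) — executes and yields 0.
  sig8: newly demanded (no cache) — executes and yields 0.
  sig9: dirty yet unreached — the second evaluation never asks for it.
  sig11: newly demanded (no cache) — executes and yields 0.
  sig12: dirty yet unreached — the second evaluation never asks for it.
  sig14: re-runs because src4 -6->0; new result 0.
  sig15: re-runs because sig14 -6->0; new result -8.

The important point: the flipped condition redirects demand; sig9, sig12 are left stale, never re-checked.

sig15 now evaluates to -8.
Run set: sig2, sig3, sig6, sig8, sig11, sig14, sig15 (7 run).
Changed values: src4, sig2, sig3, sig14, sig15.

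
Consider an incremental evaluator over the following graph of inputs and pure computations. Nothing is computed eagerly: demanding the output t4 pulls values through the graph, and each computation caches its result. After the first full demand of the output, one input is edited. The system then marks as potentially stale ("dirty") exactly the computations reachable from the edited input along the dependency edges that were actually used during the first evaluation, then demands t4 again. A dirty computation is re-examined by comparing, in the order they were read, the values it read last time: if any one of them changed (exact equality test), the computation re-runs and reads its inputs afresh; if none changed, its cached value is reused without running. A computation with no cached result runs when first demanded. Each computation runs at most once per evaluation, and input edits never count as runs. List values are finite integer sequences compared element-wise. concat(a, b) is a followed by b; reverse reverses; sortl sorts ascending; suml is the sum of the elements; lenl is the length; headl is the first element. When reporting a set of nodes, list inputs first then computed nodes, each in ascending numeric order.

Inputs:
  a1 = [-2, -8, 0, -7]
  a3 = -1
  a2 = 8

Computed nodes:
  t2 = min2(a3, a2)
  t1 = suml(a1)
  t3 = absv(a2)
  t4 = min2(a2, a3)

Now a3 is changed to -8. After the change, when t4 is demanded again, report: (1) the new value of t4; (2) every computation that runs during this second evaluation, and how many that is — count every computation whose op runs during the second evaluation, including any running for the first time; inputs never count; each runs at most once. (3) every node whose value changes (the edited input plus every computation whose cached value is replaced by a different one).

Initial pass — values computed on the first demand:
  t4 = min2(8, -1) = -1

Second demand — change propagation:
  t4: re-runs because a3 -1->-8; new result -8.

t4 now evaluates to -8.
Run set: t4 (1 run).
Changed values: a3, t4.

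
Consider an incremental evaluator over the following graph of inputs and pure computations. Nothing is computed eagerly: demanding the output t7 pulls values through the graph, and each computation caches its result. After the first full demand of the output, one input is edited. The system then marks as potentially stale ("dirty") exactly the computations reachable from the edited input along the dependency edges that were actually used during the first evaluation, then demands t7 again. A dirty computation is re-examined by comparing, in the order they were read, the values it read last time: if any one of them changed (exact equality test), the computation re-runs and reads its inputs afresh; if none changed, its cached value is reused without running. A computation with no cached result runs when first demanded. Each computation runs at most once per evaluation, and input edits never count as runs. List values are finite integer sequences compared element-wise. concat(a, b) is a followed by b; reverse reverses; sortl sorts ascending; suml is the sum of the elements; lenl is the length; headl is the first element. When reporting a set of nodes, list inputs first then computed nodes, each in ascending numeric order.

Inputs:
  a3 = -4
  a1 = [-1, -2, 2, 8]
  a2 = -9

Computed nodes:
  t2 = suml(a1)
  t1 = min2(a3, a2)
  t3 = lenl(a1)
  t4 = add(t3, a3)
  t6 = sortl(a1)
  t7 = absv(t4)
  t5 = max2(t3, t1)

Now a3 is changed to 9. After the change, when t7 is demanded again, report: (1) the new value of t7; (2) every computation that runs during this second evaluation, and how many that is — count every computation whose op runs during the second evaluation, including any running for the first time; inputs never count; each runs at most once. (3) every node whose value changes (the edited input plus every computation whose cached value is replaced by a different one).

t7 now evaluates to 13.
Run set: t4, t7 (2 run).
Changed values: a3, t4, t7.

Initial pass — values computed on the first demand:
  t3 = lenl([-1, -2, 2, 8]) = 4
  t4 = add(4, -4) = 0
  t7 = absv(0) = 0

Second demand — change propagation:
  t4: re-runs because a3 -4->9; new result 13.
  t7: re-runs because t4 0->13; new result 13.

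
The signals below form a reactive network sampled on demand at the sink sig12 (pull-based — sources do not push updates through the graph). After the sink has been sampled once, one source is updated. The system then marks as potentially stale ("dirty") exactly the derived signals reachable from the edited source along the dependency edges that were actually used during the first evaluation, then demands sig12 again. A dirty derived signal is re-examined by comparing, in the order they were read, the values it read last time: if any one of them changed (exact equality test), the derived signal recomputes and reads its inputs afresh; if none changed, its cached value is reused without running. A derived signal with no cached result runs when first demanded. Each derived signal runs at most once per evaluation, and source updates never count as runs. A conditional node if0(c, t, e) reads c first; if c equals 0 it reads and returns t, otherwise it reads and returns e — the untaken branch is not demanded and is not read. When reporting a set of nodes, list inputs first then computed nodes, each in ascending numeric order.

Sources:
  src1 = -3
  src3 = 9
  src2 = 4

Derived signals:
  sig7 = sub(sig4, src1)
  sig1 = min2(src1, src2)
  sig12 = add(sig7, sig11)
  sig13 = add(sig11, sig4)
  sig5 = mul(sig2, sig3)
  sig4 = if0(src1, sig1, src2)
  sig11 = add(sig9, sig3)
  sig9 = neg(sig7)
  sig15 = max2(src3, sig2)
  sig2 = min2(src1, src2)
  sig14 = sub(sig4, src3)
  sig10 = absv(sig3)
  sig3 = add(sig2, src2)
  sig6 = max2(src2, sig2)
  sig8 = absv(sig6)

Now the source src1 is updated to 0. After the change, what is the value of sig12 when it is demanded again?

Initial pass — values computed on the first demand:
  sig2 = min2(-3, 4) = -3
  sig3 = add(-3, 4) = 1
  sig4 = if0(src1=-3 -> else branch src2) = 4
  sig7 = sub(4, -3) = 7
  sig9 = neg(7) = -7
  sig11 = add(-7, 1) = -6
  sig12 = add(7, -6) = 1

Second demand — change propagation:
  sig1: newly demanded (no cache) — executes and yields 0.
  sig2: re-runs because src1 -3->0; new result 0.
  sig3: re-runs because sig2 -3->0; new result 4.
  sig4: re-runs because src1 -3->0; new result 0.
  sig7: re-runs because sig4 4->0; src1 -3->0; new result 0.
  sig9: re-runs because sig7 7->0; new result 0.
  sig11: re-runs because sig9 -7->0; sig3 1->4; new result 4.
  sig12: re-runs because sig7 7->0; sig11 -6->4; new result 4.

The important point: the flipped condition pulls in fresh nodes; sig1 runs for the first time.

sig12 now evaluates to 4.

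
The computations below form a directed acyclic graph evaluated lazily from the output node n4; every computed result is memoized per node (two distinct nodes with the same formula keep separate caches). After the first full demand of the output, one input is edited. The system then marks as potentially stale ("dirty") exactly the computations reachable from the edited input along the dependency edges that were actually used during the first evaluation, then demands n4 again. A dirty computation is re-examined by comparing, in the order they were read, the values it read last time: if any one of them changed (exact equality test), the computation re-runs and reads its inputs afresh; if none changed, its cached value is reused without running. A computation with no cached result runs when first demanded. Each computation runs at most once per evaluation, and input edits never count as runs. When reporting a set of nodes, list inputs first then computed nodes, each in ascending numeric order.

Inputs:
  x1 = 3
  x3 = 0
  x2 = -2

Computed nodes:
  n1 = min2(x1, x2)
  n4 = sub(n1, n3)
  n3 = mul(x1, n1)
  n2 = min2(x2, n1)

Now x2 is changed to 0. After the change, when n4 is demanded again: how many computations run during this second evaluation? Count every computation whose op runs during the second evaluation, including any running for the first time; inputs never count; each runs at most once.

First demand of the output computes:
  n1 = min2(3, -2) = -2
  n3 = mul(3, -2) = -6
  n4 = sub(-2, -6) = 4

After the edit, cleaning proceeds:
  n1: a read changed (x2 -2->0) — executes, giving 0.
  n3: a read changed (n1 -2->0) — executes, giving 0.
  n4: a read changed (n1 -2->0; n3 -6->0) — executes, giving 0.

3 computations run: n1, n3, n4.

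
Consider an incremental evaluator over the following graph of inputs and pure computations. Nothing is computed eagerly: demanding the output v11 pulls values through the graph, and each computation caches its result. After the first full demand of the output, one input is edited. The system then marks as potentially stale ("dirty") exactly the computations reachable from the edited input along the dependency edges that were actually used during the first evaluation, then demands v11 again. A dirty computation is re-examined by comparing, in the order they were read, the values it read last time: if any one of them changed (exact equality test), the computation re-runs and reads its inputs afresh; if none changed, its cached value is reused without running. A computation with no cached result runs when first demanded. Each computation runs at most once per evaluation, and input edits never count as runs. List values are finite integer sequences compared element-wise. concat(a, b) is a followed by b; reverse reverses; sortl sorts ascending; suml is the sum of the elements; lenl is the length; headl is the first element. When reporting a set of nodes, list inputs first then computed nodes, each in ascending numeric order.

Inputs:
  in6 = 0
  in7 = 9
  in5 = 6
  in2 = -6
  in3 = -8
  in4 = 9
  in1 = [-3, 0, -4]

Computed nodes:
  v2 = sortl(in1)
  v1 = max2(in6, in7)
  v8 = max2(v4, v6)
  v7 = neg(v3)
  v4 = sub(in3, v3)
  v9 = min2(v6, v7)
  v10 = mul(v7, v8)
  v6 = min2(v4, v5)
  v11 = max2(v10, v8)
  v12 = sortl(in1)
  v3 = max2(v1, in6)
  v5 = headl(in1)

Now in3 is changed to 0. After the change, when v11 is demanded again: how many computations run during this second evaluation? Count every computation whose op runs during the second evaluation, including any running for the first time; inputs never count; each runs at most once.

Run set: v4, v6, v8, v10, v11 (5 run).

Initial pass — values computed on the first demand:
  v1 = max2(0, 9) = 9
  v3 = max2(9, 0) = 9
  v4 = sub(-8, 9) = -17
  v5 = headl([-3, 0, -4]) = -3
  v6 = min2(-17, -3) = -17
  v7 = neg(9) = -9
  v8 = max2(-17, -17) = -17
  v10 = mul(-9, -17) = 153
  v11 = max2(153, -17) = 153

Second demand — change propagation:
  v4: re-runs because in3 -8->0; new result -9.
  v6: re-runs because v4 -17->-9; new result -9.
  v8: re-runs because v4 -17->-9; v6 -17->-9; new result -9.
  v10: re-runs because v8 -17->-9; new result 81.
  v11: re-runs because v10 153->81; v8 -17->-9; new result 81.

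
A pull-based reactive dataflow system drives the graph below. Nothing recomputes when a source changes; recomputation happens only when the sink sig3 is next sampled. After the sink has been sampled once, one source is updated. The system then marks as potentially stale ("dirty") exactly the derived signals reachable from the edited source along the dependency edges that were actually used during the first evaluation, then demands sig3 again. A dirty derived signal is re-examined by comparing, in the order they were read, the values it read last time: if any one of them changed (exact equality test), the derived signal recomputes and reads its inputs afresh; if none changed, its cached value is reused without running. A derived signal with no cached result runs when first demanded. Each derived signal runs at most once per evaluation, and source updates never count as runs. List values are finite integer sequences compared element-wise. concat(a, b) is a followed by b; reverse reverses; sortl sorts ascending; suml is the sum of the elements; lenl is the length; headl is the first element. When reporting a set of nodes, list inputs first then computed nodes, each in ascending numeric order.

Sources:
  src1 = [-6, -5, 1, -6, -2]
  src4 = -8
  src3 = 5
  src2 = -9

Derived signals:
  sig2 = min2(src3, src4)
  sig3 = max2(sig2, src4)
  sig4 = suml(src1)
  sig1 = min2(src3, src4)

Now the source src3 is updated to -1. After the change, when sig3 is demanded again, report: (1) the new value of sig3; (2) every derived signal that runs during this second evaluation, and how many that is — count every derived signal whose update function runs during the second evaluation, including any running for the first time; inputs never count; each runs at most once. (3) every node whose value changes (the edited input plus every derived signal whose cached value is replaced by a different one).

First evaluation (everything demanded from the output):
  sig2 = min2(5, -8) = -8
  sig3 = max2(-8, -8) = -8

Propagation after the edit:
  sig2: runs — src3 5->-1; result -8 (same value as before).
  sig3: checked — values it read are unchanged (sig2 unchanged, src4 unchanged); reused cached -8 without running.

Key observation: the change is absorbed at sig2 — it re-runs but produces the same value, and the output's value is unchanged.

New value of sig3: -8.
Derived signals that run: sig2 — 1 in total.
Values that change: src3.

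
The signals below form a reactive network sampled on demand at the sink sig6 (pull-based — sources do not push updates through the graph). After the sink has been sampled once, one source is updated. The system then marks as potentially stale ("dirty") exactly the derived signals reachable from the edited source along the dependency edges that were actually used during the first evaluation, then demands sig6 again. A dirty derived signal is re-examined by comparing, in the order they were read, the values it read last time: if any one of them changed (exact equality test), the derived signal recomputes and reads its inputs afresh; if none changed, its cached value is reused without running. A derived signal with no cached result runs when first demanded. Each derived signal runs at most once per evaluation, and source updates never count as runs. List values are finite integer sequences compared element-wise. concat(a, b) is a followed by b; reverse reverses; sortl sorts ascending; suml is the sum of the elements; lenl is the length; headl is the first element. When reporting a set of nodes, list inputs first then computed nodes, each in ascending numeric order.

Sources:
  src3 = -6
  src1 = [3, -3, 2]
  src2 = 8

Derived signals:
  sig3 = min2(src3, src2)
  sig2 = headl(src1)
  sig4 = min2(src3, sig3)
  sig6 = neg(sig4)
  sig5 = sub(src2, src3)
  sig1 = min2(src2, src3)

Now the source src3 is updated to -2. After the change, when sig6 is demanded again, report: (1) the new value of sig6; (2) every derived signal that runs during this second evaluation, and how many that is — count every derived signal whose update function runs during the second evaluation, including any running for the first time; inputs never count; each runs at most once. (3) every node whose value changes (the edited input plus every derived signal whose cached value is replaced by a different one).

Initial pass — values computed on the first demand:
  sig3 = min2(-6, 8) = -6
  sig4 = min2(-6, -6) = -6
  sig6 = neg(-6) = 6

Second demand — change propagation:
  sig3: re-runs because src3 -6->-2; new result -2.
  sig4: re-runs because src3 -6->-2; sig3 -6->-2; new result -2.
  sig6: re-runs because sig4 -6->-2; new result 2.

sig6 now evaluates to 2.
Run set: sig3, sig4, sig6 (3 run).
Changed values: src3, sig3, sig4, sig6.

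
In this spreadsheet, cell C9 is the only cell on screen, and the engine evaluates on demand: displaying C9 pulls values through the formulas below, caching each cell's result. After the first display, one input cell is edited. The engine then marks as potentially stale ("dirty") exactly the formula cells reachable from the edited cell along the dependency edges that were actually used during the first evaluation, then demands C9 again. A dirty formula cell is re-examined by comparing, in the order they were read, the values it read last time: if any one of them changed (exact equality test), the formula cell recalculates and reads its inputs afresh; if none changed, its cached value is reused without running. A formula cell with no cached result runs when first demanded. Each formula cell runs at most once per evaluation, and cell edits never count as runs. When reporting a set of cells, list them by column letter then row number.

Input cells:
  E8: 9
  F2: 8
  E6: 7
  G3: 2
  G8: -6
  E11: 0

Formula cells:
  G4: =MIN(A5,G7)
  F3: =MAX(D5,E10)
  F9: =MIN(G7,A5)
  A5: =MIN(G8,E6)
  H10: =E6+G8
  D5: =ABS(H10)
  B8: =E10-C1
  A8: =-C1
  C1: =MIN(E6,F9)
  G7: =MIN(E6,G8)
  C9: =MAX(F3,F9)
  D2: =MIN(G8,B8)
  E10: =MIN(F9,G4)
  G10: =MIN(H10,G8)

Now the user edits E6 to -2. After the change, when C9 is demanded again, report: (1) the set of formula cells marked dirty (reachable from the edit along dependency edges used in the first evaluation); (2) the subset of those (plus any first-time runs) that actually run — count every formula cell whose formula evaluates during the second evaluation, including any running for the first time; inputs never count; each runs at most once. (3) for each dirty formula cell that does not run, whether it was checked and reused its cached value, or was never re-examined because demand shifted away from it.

Dirty set: A5, C9, D5, E10, F3, F9, G4, G7, H10.
Run set: A5, C9, D5, F3, G7, H10 (6 run).
Re-examined without running (cache reused): E10, F9, G4.
The important point: at G4 every value read last time is unchanged, so the dirty flag clears without a run.

Initial pass — values computed on the first demand:
  A5 = MIN(-6, 7) = -6
  G7 = MIN(7, -6) = -6
  F9 = MIN(-6, -6) = -6
  G4 = MIN(-6, -6) = -6
  E10 = MIN(-6, -6) = -6
  H10 = 7 + -6 = 1
  D5 = ABS(1) = 1
  F3 = MAX(1, -6) = 1
  C9 = MAX(1, -6) = 1

Second demand — change propagation:
  A5: re-runs because E6 7->-2; new result -6 (unchanged).
  G7: re-runs because E6 7->-2; new result -6 (unchanged).
  F9: re-examined; everything it read last time is the same (G7 unchanged, A5 unchanged) — cache -6 kept, no run.
  G4: re-examined; everything it read last time is the same (A5 unchanged, G7 unchanged) — cache -6 kept, no run.
  E10: re-examined; everything it read last time is the same (F9 unchanged, G4 unchanged) — cache -6 kept, no run.
  H10: re-runs because E6 7->-2; new result -8.
  D5: re-runs because H10 1->-8; new result 8.
  F3: re-runs because D5 1->8; new result 8.
  C9: re-runs because F3 1->8; new result 8.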